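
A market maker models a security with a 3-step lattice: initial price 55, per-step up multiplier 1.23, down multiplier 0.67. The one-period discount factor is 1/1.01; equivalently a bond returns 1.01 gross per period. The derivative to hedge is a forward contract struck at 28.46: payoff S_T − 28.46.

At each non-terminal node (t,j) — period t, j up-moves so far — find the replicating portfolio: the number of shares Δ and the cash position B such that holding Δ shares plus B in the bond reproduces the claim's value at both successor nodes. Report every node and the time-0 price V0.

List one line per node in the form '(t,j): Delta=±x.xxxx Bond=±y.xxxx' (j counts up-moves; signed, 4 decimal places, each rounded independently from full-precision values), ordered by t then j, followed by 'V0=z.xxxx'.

(0,0): Delta=1.0000 Bond=-27.6230
(1,0): Delta=1.0000 Bond=-27.8992
(1,1): Delta=1.0000 Bond=-27.8992
(2,0): Delta=1.0000 Bond=-28.1782
(2,1): Delta=1.0000 Bond=-28.1782
(2,2): Delta=1.0000 Bond=-28.1782
V0=27.3770

The replicating-portfolio and risk-neutral prices coincide; use p* = (1.01−0.67)/(1.23−0.67) = 0.6071 for the latter.
Terminal values V(3,·): V(3,0)=-11.9180, V(3,1)=1.9081, V(3,2)=27.2904, V(3,3)=73.8877
  t=2,j=0: stock 24.6895 → up 30.3681 (V=1.9081), down 16.5420 (V=-11.9180). Price -3.4887; hedge Δ=1.0000, bond B=-28.1782.
  t=2,j=1: stock 45.3255 → up 55.7504 (V=27.2904), down 30.3681 (V=1.9081). Price 17.1473; hedge Δ=1.0000, bond B=-28.1782.
  t=2,j=2: stock 83.2095 → up 102.3477 (V=73.8877), down 55.7504 (V=27.2904). Price 55.0313; hedge Δ=1.0000, bond B=-28.1782.
  t=1,j=0: stock 36.8500 → up 45.3255 (V=17.1473), down 24.6895 (V=-3.4887). Price 8.9508; hedge Δ=1.0000, bond B=-27.8992.
  t=1,j=1: stock 67.6500 → up 83.2095 (V=55.0313), down 45.3255 (V=17.1473). Price 39.7508; hedge Δ=1.0000, bond B=-27.8992.
  t=0,j=0: stock 55.0000 → up 67.6500 (V=39.7508), down 36.8500 (V=8.9508). Price 27.3770; hedge Δ=1.0000, bond B=-27.6230.
Each (Δ,B) replicates both successor values, so the strategy is self-financing and V0 is arbitrage-free.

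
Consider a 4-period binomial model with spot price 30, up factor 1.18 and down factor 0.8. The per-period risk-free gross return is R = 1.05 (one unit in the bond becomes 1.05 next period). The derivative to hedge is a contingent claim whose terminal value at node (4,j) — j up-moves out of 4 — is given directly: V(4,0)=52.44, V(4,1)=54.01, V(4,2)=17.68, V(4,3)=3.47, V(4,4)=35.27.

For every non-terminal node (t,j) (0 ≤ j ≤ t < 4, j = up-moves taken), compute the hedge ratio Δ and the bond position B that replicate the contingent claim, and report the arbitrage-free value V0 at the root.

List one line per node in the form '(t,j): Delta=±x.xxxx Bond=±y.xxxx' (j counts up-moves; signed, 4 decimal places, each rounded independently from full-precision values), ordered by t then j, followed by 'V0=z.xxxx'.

Under the risk-neutral measure, an up-move has probability p* = (R−d)/(u−d) = 0.6579 and values discount at R = 1.05.
Terminal payoffs: V(4,0)=52.4400, V(4,1)=54.0100, V(4,2)=17.6800, V(4,3)=3.4700, V(4,4)=35.2700
Node (3,0) S=15.3600: V=(p*·54.0100+(1−p*)·52.4400)/1.05=50.9266; Δ=(54.0100−52.4400)/(18.1248−12.2880)=0.2690; B=V−Δ·S=46.7950
Node (3,1) S=22.6560: V=(p*·17.6800+(1−p*)·54.0100)/1.05=28.6749; Δ=(17.6800−54.0100)/(26.7341−18.1248)=-4.2199; B=V−Δ·S=124.2802
Node (3,2) S=33.4176: V=(p*·3.4700+(1−p*)·17.6800)/1.05=7.9346; Δ=(3.4700−17.6800)/(39.4328−26.7341)=-1.1190; B=V−Δ·S=45.3293
Node (3,3) S=49.2910: V=(p*·35.2700+(1−p*)·3.4700)/1.05=23.2296; Δ=(35.2700−3.4700)/(58.1633−39.4328)=1.6978; B=V−Δ·S=-60.4546
Node (2,0) S=19.2000: V=(p*·28.6749+(1−p*)·50.9266)/1.05=34.5594; Δ=(28.6749−50.9266)/(22.6560−15.3600)=-3.0498; B=V−Δ·S=93.1163
Node (2,1) S=28.3200: V=(p*·7.9346+(1−p*)·28.6749)/1.05=14.3143; Δ=(7.9346−28.6749)/(33.4176−22.6560)=-1.9273; B=V−Δ·S=68.8941
Node (2,2) S=41.7720: V=(p*·23.2296+(1−p*)·7.9346)/1.05=17.1401; Δ=(23.2296−7.9346)/(49.2910−33.4176)=0.9636; B=V−Δ·S=-23.1099
Node (1,0) S=24.0000: V=(p*·14.3143+(1−p*)·34.5594)/1.05=20.2288; Δ=(14.3143−34.5594)/(28.3200−19.2000)=-2.2199; B=V−Δ·S=73.5054
Node (1,1) S=35.4000: V=(p*·17.1401+(1−p*)·14.3143)/1.05=15.4032; Δ=(17.1401−14.3143)/(41.7720−28.3200)=0.2101; B=V−Δ·S=7.9668
Node (0,0) S=30.0000: V=(p*·15.4032+(1−p*)·20.2288)/1.05=16.2419; Δ=(15.4032−20.2288)/(35.4000−24.0000)=-0.4233; B=V−Δ·S=28.9409
Root portfolio cost Δ·30+B reproduces V0=16.2419.

(0,0): Delta=-0.4233 Bond=28.9409
(1,0): Delta=-2.2199 Bond=73.5054
(1,1): Delta=0.2101 Bond=7.9668
(2,0): Delta=-3.0498 Bond=93.1163
(2,1): Delta=-1.9273 Bond=68.8941
(2,2): Delta=0.9636 Bond=-23.1099
(3,0): Delta=0.2690 Bond=46.7950
(3,1): Delta=-4.2199 Bond=124.2802
(3,2): Delta=-1.1190 Bond=45.3293
(3,3): Delta=1.6978 Bond=-60.4546
V0=16.2419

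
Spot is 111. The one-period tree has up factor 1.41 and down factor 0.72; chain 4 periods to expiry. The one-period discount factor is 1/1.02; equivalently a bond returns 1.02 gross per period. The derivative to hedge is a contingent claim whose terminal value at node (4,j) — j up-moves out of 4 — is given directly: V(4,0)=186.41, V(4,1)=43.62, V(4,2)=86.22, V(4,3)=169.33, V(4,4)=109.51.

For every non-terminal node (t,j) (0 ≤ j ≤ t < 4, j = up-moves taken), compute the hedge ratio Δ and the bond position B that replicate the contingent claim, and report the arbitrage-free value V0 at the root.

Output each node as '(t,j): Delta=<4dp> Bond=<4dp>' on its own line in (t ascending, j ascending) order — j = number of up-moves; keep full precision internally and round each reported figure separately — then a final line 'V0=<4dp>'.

(0,0): Delta=0.1684 Bond=73.0800
(1,0): Delta=-0.1563 Bond=100.4977
(1,1): Delta=0.3840 Bond=40.7987
(2,0): Delta=-1.5355 Bond=181.8692
(2,1): Delta=0.7592 Bond=-0.6625
(2,2): Delta=0.1350 Bond=96.5750
(3,0): Delta=-4.9949 Bond=328.8316
(3,1): Delta=0.7609 Bond=-0.8159
(3,2): Delta=0.7581 Bond=-0.4936
(3,3): Delta=-0.2786 Bond=227.2067
V0=91.7779

Since d<R<u, set p* = (R−d)/(u−d) = 0.4348; price each node as the discounted p*-expectation of its children.
Payoff layer (t=4): V(4,0)=186.4100, V(4,1)=43.6200, V(4,2)=86.2200, V(4,3)=169.3300, V(4,4)=109.5100
  t=3,j=0: stock 41.4305 → up 58.4170 (V=43.6200), down 29.8300 (V=186.4100). Price 121.8896; hedge Δ=-4.9949, bond B=328.8316.
  t=3,j=1: stock 81.1348 → up 114.4000 (V=86.2200), down 58.4170 (V=43.6200). Price 60.9233; hedge Δ=0.7609, bond B=-0.8159.
  t=3,j=2: stock 158.8890 → up 224.0334 (V=169.3300), down 114.4000 (V=86.2200). Price 119.9557; hedge Δ=0.7581, bond B=-0.4936.
  t=3,j=3: stock 311.1575 → up 438.7321 (V=109.5100), down 224.0334 (V=169.3300). Price 140.5111; hedge Δ=-0.2786, bond B=227.2067.
  t=2,j=0: stock 57.5424 → up 81.1348 (V=60.9233), down 41.4305 (V=121.8896). Price 93.5123; hedge Δ=-1.5355, bond B=181.8692.
  t=2,j=1: stock 112.6872 → up 158.8890 (V=119.9557), down 81.1348 (V=60.9233). Price 84.8917; hedge Δ=0.7592, bond B=-0.6625.
  t=2,j=2: stock 220.6791 → up 311.1575 (V=140.5111), down 158.8890 (V=119.9557). Price 126.3655; hedge Δ=0.1350, bond B=96.5750.
  t=1,j=0: stock 79.9200 → up 112.6872 (V=84.8917), down 57.5424 (V=93.5123). Price 88.0041; hedge Δ=-0.1563, bond B=100.4977.
  t=1,j=1: stock 156.5100 → up 220.6791 (V=126.3655), down 112.6872 (V=84.8917). Price 100.9057; hedge Δ=0.3840, bond B=40.7987.
  t=0,j=0: stock 111.0000 → up 156.5100 (V=100.9057), down 79.9200 (V=88.0041). Price 91.7779; hedge Δ=0.1684, bond B=73.0800.
Self-financing check: at every node Δ·S+B equals the discounted successor values.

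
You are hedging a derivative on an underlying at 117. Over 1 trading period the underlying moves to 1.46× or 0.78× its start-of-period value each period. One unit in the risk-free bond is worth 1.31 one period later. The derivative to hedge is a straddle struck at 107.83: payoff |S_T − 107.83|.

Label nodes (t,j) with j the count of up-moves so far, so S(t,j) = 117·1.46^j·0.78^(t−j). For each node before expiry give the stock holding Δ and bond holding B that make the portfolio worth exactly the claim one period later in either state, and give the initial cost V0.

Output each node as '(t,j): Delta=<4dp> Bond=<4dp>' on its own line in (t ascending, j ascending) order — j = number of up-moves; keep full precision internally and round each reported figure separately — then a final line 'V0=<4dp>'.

(0,0): Delta=0.5835 Bond=-27.9973
V0=40.2674

The replicating-portfolio and risk-neutral prices coincide; use p* = (1.31−0.78)/(1.46−0.78) = 0.7794 for the latter.
Terminal values V(1,·): V(1,0)=16.5700, V(1,1)=62.9900
  t=0,j=0: stock 117.0000 → up 170.8200 (V=62.9900), down 91.2600 (V=16.5700). Price 40.2674; hedge Δ=0.5835, bond B=-27.9973.
Self-financing check: at every node Δ·S+B equals the discounted successor values.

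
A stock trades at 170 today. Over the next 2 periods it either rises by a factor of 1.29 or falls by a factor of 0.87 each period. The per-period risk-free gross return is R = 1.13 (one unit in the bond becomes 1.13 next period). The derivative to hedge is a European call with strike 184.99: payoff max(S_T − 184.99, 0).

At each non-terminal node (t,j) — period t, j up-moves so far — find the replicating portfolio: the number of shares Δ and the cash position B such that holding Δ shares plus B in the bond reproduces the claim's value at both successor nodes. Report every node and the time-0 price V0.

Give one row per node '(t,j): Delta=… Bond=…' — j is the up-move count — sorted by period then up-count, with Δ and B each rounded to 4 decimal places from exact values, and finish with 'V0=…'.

(0,0): Delta=0.7341 Bond=-93.2691
(1,0): Delta=0.0934 Bond=-10.6339
(1,1): Delta=1.0000 Bond=-163.7080
V0=31.5263

The replicating-portfolio and risk-neutral prices coincide; use p* = (1.13−0.87)/(1.29−0.87) = 0.6190 for the latter.
Payoff layer (t=2): V(2,0)=0.0000, V(2,1)=5.8010, V(2,2)=97.9070
(1,0): S=147.9000. Δ = (V_up−V_dn)/(S_up−S_dn) = (5.8010−0.0000)/(190.7910−128.6730) = 0.0934. V = [p*·5.8010 + (1−p*)·0.0000]/1.13 = 3.1780. B = V − Δ·S = -10.6339.
(1,1): S=219.3000. Δ = (V_up−V_dn)/(S_up−S_dn) = (97.9070−5.8010)/(282.8970−190.7910) = 1.0000. V = [p*·97.9070 + (1−p*)·5.8010]/1.13 = 55.5920. B = V − Δ·S = -163.7080.
(0,0): S=170.0000. Δ = (V_up−V_dn)/(S_up−S_dn) = (55.5920−3.1780)/(219.3000−147.9000) = 0.7341. V = [p*·55.5920 + (1−p*)·3.1780]/1.13 = 31.5263. B = V − Δ·S = -93.2691.
Each (Δ,B) replicates both successor values, so the strategy is self-financing and V0 is arbitrage-free.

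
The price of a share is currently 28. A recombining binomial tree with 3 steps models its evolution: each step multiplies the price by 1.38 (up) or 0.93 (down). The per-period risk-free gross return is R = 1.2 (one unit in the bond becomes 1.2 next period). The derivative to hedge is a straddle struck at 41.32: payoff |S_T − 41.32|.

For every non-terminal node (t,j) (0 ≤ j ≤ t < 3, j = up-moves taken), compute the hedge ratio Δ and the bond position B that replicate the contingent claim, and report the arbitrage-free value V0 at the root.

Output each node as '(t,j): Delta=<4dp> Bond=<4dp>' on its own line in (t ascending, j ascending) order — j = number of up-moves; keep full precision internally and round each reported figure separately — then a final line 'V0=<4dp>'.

(0,0): Delta=0.3898 Bond=-2.8005
(1,0): Delta=-0.2942 Bond=14.4507
(1,1): Delta=0.6971 Bond=-15.2347
(2,0): Delta=-1.0000 Bond=34.4333
(2,1): Delta=0.0229 Bond=5.9458
(2,2): Delta=1.0000 Bond=-34.4333
V0=8.1138

Under the risk-neutral measure, an up-move has probability p* = (R−d)/(u−d) = 0.6000 and values discount at R = 1.2.
Terminal values V(3,·): V(3,0)=18.7980, V(3,1)=7.9003, V(3,2)=8.2706, V(3,3)=32.2660
(2,0): S=24.2172. Δ = (V_up−V_dn)/(S_up−S_dn) = (7.9003−18.7980)/(33.4197−22.5220) = -1.0000. V = [p*·7.9003 + (1−p*)·18.7980]/1.2 = 10.2161. B = V − Δ·S = 34.4333.
(2,1): S=35.9352. Δ = (V_up−V_dn)/(S_up−S_dn) = (8.2706−7.9003)/(49.5906−33.4197) = 0.0229. V = [p*·8.2706 + (1−p*)·7.9003]/1.2 = 6.7687. B = V − Δ·S = 5.9458.
(2,2): S=53.3232. Δ = (V_up−V_dn)/(S_up−S_dn) = (32.2660−8.2706)/(73.5860−49.5906) = 1.0000. V = [p*·32.2660 + (1−p*)·8.2706]/1.2 = 18.8899. B = V − Δ·S = -34.4333.
(1,0): S=26.0400. Δ = (V_up−V_dn)/(S_up−S_dn) = (6.7687−10.2161)/(35.9352−24.2172) = -0.2942. V = [p*·6.7687 + (1−p*)·10.2161]/1.2 = 6.7897. B = V − Δ·S = 14.4507.
(1,1): S=38.6400. Δ = (V_up−V_dn)/(S_up−S_dn) = (18.8899−6.7687)/(53.3232−35.9352) = 0.6971. V = [p*·18.8899 + (1−p*)·6.7687]/1.2 = 11.7012. B = V − Δ·S = -15.2347.
(0,0): S=28.0000. Δ = (V_up−V_dn)/(S_up−S_dn) = (11.7012−6.7897)/(38.6400−26.0400) = 0.3898. V = [p*·11.7012 + (1−p*)·6.7897]/1.2 = 8.1138. B = V − Δ·S = -2.8005.
The time-0 hedge costs 8.1138, which is the no-arbitrage price.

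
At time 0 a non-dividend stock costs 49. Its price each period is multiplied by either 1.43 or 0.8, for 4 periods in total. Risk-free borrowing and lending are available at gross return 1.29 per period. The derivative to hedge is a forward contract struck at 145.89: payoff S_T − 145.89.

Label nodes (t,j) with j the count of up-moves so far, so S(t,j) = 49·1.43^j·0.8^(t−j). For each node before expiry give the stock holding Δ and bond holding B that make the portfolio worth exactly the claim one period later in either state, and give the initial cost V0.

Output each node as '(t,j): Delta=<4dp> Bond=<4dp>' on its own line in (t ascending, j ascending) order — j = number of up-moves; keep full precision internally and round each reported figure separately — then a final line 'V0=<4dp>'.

The replicating-portfolio and risk-neutral prices coincide; use p* = (1.29−0.8)/(1.43−0.8) = 0.7778 for the latter.
At expiry t=4: V(4,0)=-125.8196, V(4,1)=-110.0142, V(4,2)=-81.7619, V(4,3)=-31.2611, V(4,4)=59.0092
(3,0): S=25.0880. Δ = (V_up−V_dn)/(S_up−S_dn) = (-110.0142−-125.8196)/(35.8758−20.0704) = 1.0000. V = [p*·-110.0142 + (1−p*)·-125.8196]/1.29 = -88.0050. B = V − Δ·S = -113.0930.
(3,1): S=44.8448. Δ = (V_up−V_dn)/(S_up−S_dn) = (-81.7619−-110.0142)/(64.1281−35.8758) = 1.0000. V = [p*·-81.7619 + (1−p*)·-110.0142]/1.29 = -68.2482. B = V − Δ·S = -113.0930.
(3,2): S=80.1601. Δ = (V_up−V_dn)/(S_up−S_dn) = (-31.2611−-81.7619)/(114.6289−64.1281) = 1.0000. V = [p*·-31.2611 + (1−p*)·-81.7619]/1.29 = -32.9329. B = V − Δ·S = -113.0930.
(3,3): S=143.2861. Δ = (V_up−V_dn)/(S_up−S_dn) = (59.0092−-31.2611)/(204.8992−114.6289) = 1.0000. V = [p*·59.0092 + (1−p*)·-31.2611]/1.29 = 30.1931. B = V − Δ·S = -113.0930.
(2,0): S=31.3600. Δ = (V_up−V_dn)/(S_up−S_dn) = (-68.2482−-88.0050)/(44.8448−25.0880) = 1.0000. V = [p*·-68.2482 + (1−p*)·-88.0050]/1.29 = -56.3090. B = V − Δ·S = -87.6690.
(2,1): S=56.0560. Δ = (V_up−V_dn)/(S_up−S_dn) = (-32.9329−-68.2482)/(80.1601−44.8448) = 1.0000. V = [p*·-32.9329 + (1−p*)·-68.2482]/1.29 = -31.6130. B = V − Δ·S = -87.6690.
(2,2): S=100.2001. Δ = (V_up−V_dn)/(S_up−S_dn) = (30.1931−-32.9329)/(143.2861−80.1601) = 1.0000. V = [p*·30.1931 + (1−p*)·-32.9329]/1.29 = 12.5311. B = V − Δ·S = -87.6690.
(1,0): S=39.2000. Δ = (V_up−V_dn)/(S_up−S_dn) = (-31.6130−-56.3090)/(56.0560−31.3600) = 1.0000. V = [p*·-31.6130 + (1−p*)·-56.3090]/1.29 = -28.7605. B = V − Δ·S = -67.9605.
(1,1): S=70.0700. Δ = (V_up−V_dn)/(S_up−S_dn) = (12.5311−-31.6130)/(100.2001−56.0560) = 1.0000. V = [p*·12.5311 + (1−p*)·-31.6130]/1.29 = 2.1095. B = V − Δ·S = -67.9605.
(0,0): S=49.0000. Δ = (V_up−V_dn)/(S_up−S_dn) = (2.1095−-28.7605)/(70.0700−39.2000) = 1.0000. V = [p*·2.1095 + (1−p*)·-28.7605]/1.29 = -3.6825. B = V − Δ·S = -52.6825.
The time-0 hedge costs -3.6825, which is the no-arbitrage price.

(0,0): Delta=1.0000 Bond=-52.6825
(1,0): Delta=1.0000 Bond=-67.9605
(1,1): Delta=1.0000 Bond=-67.9605
(2,0): Delta=1.0000 Bond=-87.6690
(2,1): Delta=1.0000 Bond=-87.6690
(2,2): Delta=1.0000 Bond=-87.6690
(3,0): Delta=1.0000 Bond=-113.0930
(3,1): Delta=1.0000 Bond=-113.0930
(3,2): Delta=1.0000 Bond=-113.0930
(3,3): Delta=1.0000 Bond=-113.0930
V0=-3.6825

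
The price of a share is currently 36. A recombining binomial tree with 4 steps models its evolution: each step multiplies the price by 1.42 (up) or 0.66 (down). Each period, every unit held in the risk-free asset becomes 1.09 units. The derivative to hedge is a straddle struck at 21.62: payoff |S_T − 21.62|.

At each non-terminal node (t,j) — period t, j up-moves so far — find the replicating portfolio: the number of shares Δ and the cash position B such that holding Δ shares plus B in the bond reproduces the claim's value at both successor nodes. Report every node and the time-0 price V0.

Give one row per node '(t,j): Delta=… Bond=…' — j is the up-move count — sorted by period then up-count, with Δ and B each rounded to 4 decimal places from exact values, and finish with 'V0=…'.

Risk-neutral probability p* = (R−d)/(u−d) = (1.09−0.66)/(1.42−0.66) = 0.5658.
Payoff layer (t=4): V(4,0)=14.7891, V(4,1)=6.9232, V(4,2)=10.0004, V(4,3)=46.4117, V(4,4)=124.7513
  t=3,j=0: stock 10.3499 → up 14.6968 (V=6.9232), down 6.8309 (V=14.7891). Price 9.4850; hedge Δ=-1.0000, bond B=19.8349.
  t=3,j=1: stock 22.2679 → up 31.6204 (V=10.0004), down 14.6968 (V=6.9232). Price 7.9488; hedge Δ=0.1818, bond B=3.8999.
  t=3,j=2: stock 47.9097 → up 68.0317 (V=46.4117), down 31.6204 (V=10.0004). Price 28.0748; hedge Δ=1.0000, bond B=-19.8349.
  t=3,j=3: stock 103.0784 → up 146.3713 (V=124.7513), down 68.0317 (V=46.4117). Price 83.2435; hedge Δ=1.0000, bond B=-19.8349.
  t=2,j=0: stock 15.6816 → up 22.2679 (V=7.9488), down 10.3499 (V=9.4850). Price 7.9045; hedge Δ=-0.1289, bond B=9.9257.
  t=2,j=1: stock 33.7392 → up 47.9097 (V=28.0748), down 22.2679 (V=7.9488). Price 17.7394; hedge Δ=0.7849, bond B=-8.7422.
  t=2,j=2: stock 72.5904 → up 103.0784 (V=83.2435), down 47.9097 (V=28.0748). Price 54.3933; hedge Δ=1.0000, bond B=-18.1971.
  t=1,j=0: stock 23.7600 → up 33.7392 (V=17.7394), down 15.6816 (V=7.9045). Price 12.3568; hedge Δ=0.5446, bond B=-0.5838.
  t=1,j=1: stock 51.1200 → up 72.5904 (V=54.3933), down 33.7392 (V=17.7394). Price 35.3007; hedge Δ=0.9434, bond B=-12.9281.
  t=0,j=0: stock 36.0000 → up 51.1200 (V=35.3007), down 23.7600 (V=12.3568). Price 23.2461; hedge Δ=0.8386, bond B=-6.9432.
Check: Δ(0,0)·S0 + B(0,0) = 23.2461 = V0.

(0,0): Delta=0.8386 Bond=-6.9432
(1,0): Delta=0.5446 Bond=-0.5838
(1,1): Delta=0.9434 Bond=-12.9281
(2,0): Delta=-0.1289 Bond=9.9257
(2,1): Delta=0.7849 Bond=-8.7422
(2,2): Delta=1.0000 Bond=-18.1971
(3,0): Delta=-1.0000 Bond=19.8349
(3,1): Delta=0.1818 Bond=3.8999
(3,2): Delta=1.0000 Bond=-19.8349
(3,3): Delta=1.0000 Bond=-19.8349
V0=23.2461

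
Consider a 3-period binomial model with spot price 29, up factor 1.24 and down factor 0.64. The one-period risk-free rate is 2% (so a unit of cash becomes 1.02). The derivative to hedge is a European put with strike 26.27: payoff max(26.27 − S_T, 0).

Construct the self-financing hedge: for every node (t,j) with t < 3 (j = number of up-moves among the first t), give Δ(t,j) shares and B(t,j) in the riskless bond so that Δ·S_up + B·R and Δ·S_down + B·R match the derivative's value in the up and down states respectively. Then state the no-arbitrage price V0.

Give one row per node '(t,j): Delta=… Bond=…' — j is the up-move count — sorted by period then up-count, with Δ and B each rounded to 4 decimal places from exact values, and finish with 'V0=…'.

(0,0): Delta=-0.3490 Bond=13.7667
(1,0): Delta=-0.8736 Bond=23.7773
(1,1): Delta=-0.1923 Bond=8.4058
(2,0): Delta=-1.0000 Bond=25.7549
(2,1): Delta=-0.8358 Bond=23.3833
(2,2): Delta=0.0000 Bond=0.0000
V0=3.6452

No-arbitrage ⇒ martingale measure with p* = (R−d)/(u−d) = 0.6333.
Payoff layer (t=3): V(3,0)=18.6678, V(3,1)=11.5408, V(3,2)=0.0000, V(3,3)=0.0000
(2,0): S=11.8784. Δ = (V_up−V_dn)/(S_up−S_dn) = (11.5408−18.6678)/(14.7292−7.6022) = -1.0000. V = [p*·11.5408 + (1−p*)·18.6678]/1.02 = 13.8765. B = V − Δ·S = 25.7549.
(2,1): S=23.0144. Δ = (V_up−V_dn)/(S_up−S_dn) = (0.0000−11.5408)/(28.5379−14.7292) = -0.8358. V = [p*·0.0000 + (1−p*)·11.5408]/1.02 = 4.1486. B = V − Δ·S = 23.3833.
(2,2): S=44.5904. Δ = (V_up−V_dn)/(S_up−S_dn) = (0.0000−0.0000)/(55.2921−28.5379) = 0.0000. V = [p*·0.0000 + (1−p*)·0.0000]/1.02 = 0.0000. B = V − Δ·S = 0.0000.
(1,0): S=18.5600. Δ = (V_up−V_dn)/(S_up−S_dn) = (4.1486−13.8765)/(23.0144−11.8784) = -0.8736. V = [p*·4.1486 + (1−p*)·13.8765]/1.02 = 7.5642. B = V − Δ·S = 23.7773.
(1,1): S=35.9600. Δ = (V_up−V_dn)/(S_up−S_dn) = (0.0000−4.1486)/(44.5904−23.0144) = -0.1923. V = [p*·0.0000 + (1−p*)·4.1486]/1.02 = 1.4913. B = V − Δ·S = 8.4058.
(0,0): S=29.0000. Δ = (V_up−V_dn)/(S_up−S_dn) = (1.4913−7.5642)/(35.9600−18.5600) = -0.3490. V = [p*·1.4913 + (1−p*)·7.5642]/1.02 = 3.6452. B = V − Δ·S = 13.7667.
Root portfolio cost Δ·29+B reproduces V0=3.6452.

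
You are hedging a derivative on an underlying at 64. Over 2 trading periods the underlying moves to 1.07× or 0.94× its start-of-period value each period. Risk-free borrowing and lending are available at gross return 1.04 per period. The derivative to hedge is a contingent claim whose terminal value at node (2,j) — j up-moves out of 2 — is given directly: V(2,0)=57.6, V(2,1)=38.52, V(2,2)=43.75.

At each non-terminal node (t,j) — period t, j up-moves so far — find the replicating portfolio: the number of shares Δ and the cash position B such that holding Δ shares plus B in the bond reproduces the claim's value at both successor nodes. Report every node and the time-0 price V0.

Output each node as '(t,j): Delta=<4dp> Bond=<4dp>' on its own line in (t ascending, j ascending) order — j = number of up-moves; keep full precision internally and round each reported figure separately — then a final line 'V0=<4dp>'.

(0,0): Delta=-0.0439 Bond=42.2252
(1,0): Delta=-2.4396 Bond=188.0414
(1,1): Delta=0.5875 Bond=0.6760
V0=39.4145

The replicating-portfolio and risk-neutral prices coincide; use p* = (1.04−0.94)/(1.07−0.94) = 0.7692 for the latter.
Terminal payoffs: V(2,0)=57.6000, V(2,1)=38.5200, V(2,2)=43.7500
  t=1,j=0: stock 60.1600 → up 64.3712 (V=38.5200), down 56.5504 (V=57.6000). Price 41.2722; hedge Δ=-2.4396, bond B=188.0414.
  t=1,j=1: stock 68.4800 → up 73.2736 (V=43.7500), down 64.3712 (V=38.5200). Price 40.9068; hedge Δ=0.5875, bond B=0.6760.
  t=0,j=0: stock 64.0000 → up 68.4800 (V=40.9068), down 60.1600 (V=41.2722). Price 39.4145; hedge Δ=-0.0439, bond B=42.2252.
The time-0 hedge costs 39.4145, which is the no-arbitrage price.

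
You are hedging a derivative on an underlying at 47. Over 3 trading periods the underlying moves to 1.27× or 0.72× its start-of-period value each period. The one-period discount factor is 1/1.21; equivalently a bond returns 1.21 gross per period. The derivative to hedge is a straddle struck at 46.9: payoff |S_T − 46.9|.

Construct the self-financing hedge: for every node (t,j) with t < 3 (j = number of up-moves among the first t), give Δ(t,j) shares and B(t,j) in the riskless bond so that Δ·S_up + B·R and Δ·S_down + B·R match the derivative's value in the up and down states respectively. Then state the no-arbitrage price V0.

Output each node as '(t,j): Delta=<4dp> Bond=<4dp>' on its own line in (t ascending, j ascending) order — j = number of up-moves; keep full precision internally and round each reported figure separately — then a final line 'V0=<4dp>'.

(0,0): Delta=0.8277 Bond=-17.7581
(1,0): Delta=-0.3923 Bond=19.7969
(1,1): Delta=0.9124 Bond=-26.5426
(2,0): Delta=-1.0000 Bond=38.7603
(2,1): Delta=-0.3501 Bond=22.1413
(2,2): Delta=1.0000 Bond=-38.7603
V0=21.1422

Under the risk-neutral measure, an up-move has probability p* = (R−d)/(u−d) = 0.8909 and values discount at R = 1.21.
At expiry t=3: V(3,0)=29.3573, V(3,1)=15.9567, V(3,2)=7.6805, V(3,3)=49.3740
Node (2,0) S=24.3648: V=(p*·15.9567+(1−p*)·29.3573)/1.21=14.3955; Δ=(15.9567−29.3573)/(30.9433−17.5427)=-1.0000; B=V−Δ·S=38.7603
Node (2,1) S=42.9768: V=(p*·7.6805+(1−p*)·15.9567)/1.21=7.0937; Δ=(7.6805−15.9567)/(54.5805−30.9433)=-0.3501; B=V−Δ·S=22.1413
Node (2,2) S=75.8063: V=(p*·49.3740+(1−p*)·7.6805)/1.21=37.0460; Δ=(49.3740−7.6805)/(96.2740−54.5805)=1.0000; B=V−Δ·S=-38.7603
Node (1,0) S=33.8400: V=(p*·7.0937+(1−p*)·14.3955)/1.21=6.5209; Δ=(7.0937−14.3955)/(42.9768−24.3648)=-0.3923; B=V−Δ·S=19.7969
Node (1,1) S=59.6900: V=(p*·37.0460+(1−p*)·7.0937)/1.21=27.9161; Δ=(37.0460−7.0937)/(75.8063−42.9768)=0.9124; B=V−Δ·S=-26.5426
Node (0,0) S=47.0000: V=(p*·27.9161+(1−p*)·6.5209)/1.21=21.1422; Δ=(27.9161−6.5209)/(59.6900−33.8400)=0.8277; B=V−Δ·S=-17.7581
Root portfolio cost Δ·47+B reproduces V0=21.1422.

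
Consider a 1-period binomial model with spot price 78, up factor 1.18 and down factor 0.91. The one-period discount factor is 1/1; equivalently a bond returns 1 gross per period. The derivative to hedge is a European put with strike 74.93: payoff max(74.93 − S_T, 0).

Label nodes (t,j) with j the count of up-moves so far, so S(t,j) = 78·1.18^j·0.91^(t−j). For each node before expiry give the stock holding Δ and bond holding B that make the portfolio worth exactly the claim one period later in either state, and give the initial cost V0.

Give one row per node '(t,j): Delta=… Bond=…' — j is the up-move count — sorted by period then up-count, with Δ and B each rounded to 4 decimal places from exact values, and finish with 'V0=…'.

(0,0): Delta=-0.1876 Bond=17.2630
V0=2.6333

Under the risk-neutral measure, an up-move has probability p* = (R−d)/(u−d) = 0.3333 and values discount at R = 1.
Terminal payoffs: V(1,0)=3.9500, V(1,1)=0.0000
  t=0,j=0: stock 78.0000 → up 92.0400 (V=0.0000), down 70.9800 (V=3.9500). Price 2.6333; hedge Δ=-0.1876, bond B=17.2630.
Self-financing check: at every node Δ·S+B equals the discounted successor values.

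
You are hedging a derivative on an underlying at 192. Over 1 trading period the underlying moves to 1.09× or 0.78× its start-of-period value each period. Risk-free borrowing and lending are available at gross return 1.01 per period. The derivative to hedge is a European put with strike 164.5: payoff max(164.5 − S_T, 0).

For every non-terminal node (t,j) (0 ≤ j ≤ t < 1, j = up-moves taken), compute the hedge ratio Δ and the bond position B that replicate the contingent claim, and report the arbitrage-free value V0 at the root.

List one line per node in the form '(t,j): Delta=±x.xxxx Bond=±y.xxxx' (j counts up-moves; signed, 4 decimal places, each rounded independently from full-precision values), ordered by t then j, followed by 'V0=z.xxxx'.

(0,0): Delta=-0.2476 Bond=51.3146
V0=3.7662

Since d<R<u, set p* = (R−d)/(u−d) = 0.7419; price each node as the discounted p*-expectation of its children.
At expiry t=1: V(1,0)=14.7400, V(1,1)=0.0000
  t=0,j=0: stock 192.0000 → up 209.2800 (V=0.0000), down 149.7600 (V=14.7400). Price 3.7662; hedge Δ=-0.2476, bond B=51.3146.
Each (Δ,B) replicates both successor values, so the strategy is self-financing and V0 is arbitrage-free.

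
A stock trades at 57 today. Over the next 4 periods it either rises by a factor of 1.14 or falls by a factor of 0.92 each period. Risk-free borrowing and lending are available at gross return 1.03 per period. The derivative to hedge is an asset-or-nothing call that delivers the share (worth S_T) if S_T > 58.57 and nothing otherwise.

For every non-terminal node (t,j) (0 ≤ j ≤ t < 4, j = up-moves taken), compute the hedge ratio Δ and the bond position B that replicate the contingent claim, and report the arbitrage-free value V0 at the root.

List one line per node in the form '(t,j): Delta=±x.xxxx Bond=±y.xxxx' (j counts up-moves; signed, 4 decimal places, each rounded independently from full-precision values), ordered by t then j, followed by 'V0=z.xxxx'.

Risk-neutral probability p* = (R−d)/(u−d) = (1.03−0.92)/(1.14−0.92) = 0.5000.
Terminal payoffs: V(4,0)=0.0000, V(4,1)=0.0000, V(4,2)=62.6989, V(4,3)=77.6922, V(4,4)=96.2707
(3,0): S=44.3852. Δ = (V_up−V_dn)/(S_up−S_dn) = (0.0000−0.0000)/(50.5991−40.8344) = 0.0000. V = [p*·0.0000 + (1−p*)·0.0000]/1.03 = 0.0000. B = V − Δ·S = 0.0000.
(3,1): S=54.9991. Δ = (V_up−V_dn)/(S_up−S_dn) = (62.6989−0.0000)/(62.6989−50.5991) = 5.1818. V = [p*·62.6989 + (1−p*)·0.0000]/1.03 = 30.4364. B = V − Δ·S = -254.5588.
(3,2): S=68.1510. Δ = (V_up−V_dn)/(S_up−S_dn) = (77.6922−62.6989)/(77.6922−62.6989) = 1.0000. V = [p*·77.6922 + (1−p*)·62.6989]/1.03 = 68.1510. B = V − Δ·S = 0.0000.
(3,3): S=84.4480. Δ = (V_up−V_dn)/(S_up−S_dn) = (96.2707−77.6922)/(96.2707−77.6922) = 1.0000. V = [p*·96.2707 + (1−p*)·77.6922]/1.03 = 84.4480. B = V − Δ·S = 0.0000.
(2,0): S=48.2448. Δ = (V_up−V_dn)/(S_up−S_dn) = (30.4364−0.0000)/(54.9991−44.3852) = 2.8676. V = [p*·30.4364 + (1−p*)·0.0000]/1.03 = 14.7749. B = V − Δ·S = -123.5722.
(2,1): S=59.7816. Δ = (V_up−V_dn)/(S_up−S_dn) = (68.1510−30.4364)/(68.1510−54.9991) = 2.8676. V = [p*·68.1510 + (1−p*)·30.4364]/1.03 = 47.8580. B = V − Δ·S = -123.5722.
(2,2): S=74.0772. Δ = (V_up−V_dn)/(S_up−S_dn) = (84.4480−68.1510)/(84.4480−68.1510) = 1.0000. V = [p*·84.4480 + (1−p*)·68.1510]/1.03 = 74.0772. B = V − Δ·S = 0.0000.
(1,0): S=52.4400. Δ = (V_up−V_dn)/(S_up−S_dn) = (47.8580−14.7749)/(59.7816−48.2448) = 2.8676. V = [p*·47.8580 + (1−p*)·14.7749]/1.03 = 30.4043. B = V − Δ·S = -119.9730.
(1,1): S=64.9800. Δ = (V_up−V_dn)/(S_up−S_dn) = (74.0772−47.8580)/(74.0772−59.7816) = 1.8341. V = [p*·74.0772 + (1−p*)·47.8580]/1.03 = 59.1918. B = V − Δ·S = -59.9865.
(0,0): S=57.0000. Δ = (V_up−V_dn)/(S_up−S_dn) = (59.1918−30.4043)/(64.9800−52.4400) = 2.2957. V = [p*·59.1918 + (1−p*)·30.4043]/1.03 = 43.4933. B = V − Δ·S = -87.3590.
Each (Δ,B) replicates both successor values, so the strategy is self-financing and V0 is arbitrage-free.

(0,0): Delta=2.2957 Bond=-87.3590
(1,0): Delta=2.8676 Bond=-119.9730
(1,1): Delta=1.8341 Bond=-59.9865
(2,0): Delta=2.8676 Bond=-123.5722
(2,1): Delta=2.8676 Bond=-123.5722
(2,2): Delta=1.0000 Bond=0.0000
(3,0): Delta=0.0000 Bond=0.0000
(3,1): Delta=5.1818 Bond=-254.5588
(3,2): Delta=1.0000 Bond=0.0000
(3,3): Delta=1.0000 Bond=0.0000
V0=43.4933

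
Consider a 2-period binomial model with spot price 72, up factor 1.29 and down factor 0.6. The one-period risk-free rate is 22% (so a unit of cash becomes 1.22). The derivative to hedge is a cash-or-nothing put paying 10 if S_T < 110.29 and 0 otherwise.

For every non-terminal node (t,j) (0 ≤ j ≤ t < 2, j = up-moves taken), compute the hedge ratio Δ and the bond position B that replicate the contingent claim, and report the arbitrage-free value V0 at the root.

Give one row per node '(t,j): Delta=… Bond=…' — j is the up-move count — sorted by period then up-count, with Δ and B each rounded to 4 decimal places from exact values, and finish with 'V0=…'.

(0,0): Delta=-0.1483 Bond=11.9682
(1,0): Delta=0.0000 Bond=8.1967
(1,1): Delta=-0.1560 Bond=15.3243
V0=1.2941

Under the risk-neutral measure, an up-move has probability p* = (R−d)/(u−d) = 0.8986 and values discount at R = 1.22.
Terminal values V(2,·): V(2,0)=10.0000, V(2,1)=10.0000, V(2,2)=0.0000
Node (1,0) S=43.2000: V=(p*·10.0000+(1−p*)·10.0000)/1.22=8.1967; Δ=(10.0000−10.0000)/(55.7280−25.9200)=0.0000; B=V−Δ·S=8.1967
Node (1,1) S=92.8800: V=(p*·0.0000+(1−p*)·10.0000)/1.22=0.8316; Δ=(0.0000−10.0000)/(119.8152−55.7280)=-0.1560; B=V−Δ·S=15.3243
Node (0,0) S=72.0000: V=(p*·0.8316+(1−p*)·8.1967)/1.22=1.2941; Δ=(0.8316−8.1967)/(92.8800−43.2000)=-0.1483; B=V−Δ·S=11.9682
The time-0 hedge costs 1.2941, which is the no-arbitrage price.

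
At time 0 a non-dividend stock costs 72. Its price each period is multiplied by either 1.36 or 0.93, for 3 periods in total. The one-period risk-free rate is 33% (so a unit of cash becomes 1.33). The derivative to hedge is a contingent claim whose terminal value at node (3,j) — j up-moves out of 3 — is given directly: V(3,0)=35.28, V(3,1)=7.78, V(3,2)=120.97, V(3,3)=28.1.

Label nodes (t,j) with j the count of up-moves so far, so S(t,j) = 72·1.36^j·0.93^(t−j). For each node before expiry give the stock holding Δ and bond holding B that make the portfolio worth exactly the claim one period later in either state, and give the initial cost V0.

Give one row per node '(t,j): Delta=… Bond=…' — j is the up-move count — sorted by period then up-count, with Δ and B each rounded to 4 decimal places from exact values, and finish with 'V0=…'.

(0,0): Delta=-1.2016 Bond=105.4918
(1,0): Delta=2.6995 Bond=-120.9105
(1,1): Delta=-1.4017 Bond=159.8951
(2,0): Delta=-1.0270 Bond=71.2457
(2,1): Delta=2.8906 Bond=-178.2152
(2,2): Delta=-1.6218 Bond=241.9762
V0=18.9773

Risk-neutral probability p* = (R−d)/(u−d) = (1.33−0.93)/(1.36−0.93) = 0.9302.
Terminal payoffs: V(3,0)=35.2800, V(3,1)=7.7800, V(3,2)=120.9700, V(3,3)=28.1000
  t=2,j=0: stock 62.2728 → up 84.6910 (V=7.7800), down 57.9137 (V=35.2800). Price 7.2922; hedge Δ=-1.0270, bond B=71.2457.
  t=2,j=1: stock 91.0656 → up 123.8492 (V=120.9700), down 84.6910 (V=7.7800). Price 85.0173; hedge Δ=2.8906, bond B=-178.2152.
  t=2,j=2: stock 133.1712 → up 181.1128 (V=28.1000), down 123.8492 (V=120.9700). Price 25.9995; hedge Δ=-1.6218, bond B=241.9762.
  t=1,j=0: stock 66.9600 → up 91.0656 (V=85.0173), down 62.2728 (V=7.2922). Price 59.8456; hedge Δ=2.6995, bond B=-120.9105.
  t=1,j=1: stock 97.9200 → up 133.1712 (V=25.9995), down 91.0656 (V=85.0173). Price 22.6444; hedge Δ=-1.4017, bond B=159.8951.
  t=0,j=0: stock 72.0000 → up 97.9200 (V=22.6444), down 66.9600 (V=59.8456). Price 18.9773; hedge Δ=-1.2016, bond B=105.4918.
Root portfolio cost Δ·72+B reproduces V0=18.9773.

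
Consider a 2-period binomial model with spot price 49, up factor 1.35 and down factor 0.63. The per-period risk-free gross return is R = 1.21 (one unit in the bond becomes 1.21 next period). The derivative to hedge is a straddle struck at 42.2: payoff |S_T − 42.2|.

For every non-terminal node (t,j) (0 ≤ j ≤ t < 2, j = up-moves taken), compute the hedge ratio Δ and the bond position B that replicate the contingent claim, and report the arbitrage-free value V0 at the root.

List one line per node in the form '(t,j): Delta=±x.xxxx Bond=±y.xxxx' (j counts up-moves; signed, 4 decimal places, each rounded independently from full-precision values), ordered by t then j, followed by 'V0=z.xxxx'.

The replicating-portfolio and risk-neutral prices coincide; use p* = (1.21−0.63)/(1.35−0.63) = 0.8056 for the latter.
At expiry t=2: V(2,0)=22.7519, V(2,1)=0.5255, V(2,2)=47.1025
  t=1,j=0: stock 30.8700 → up 41.6745 (V=0.5255), down 19.4481 (V=22.7519). Price 4.0060; hedge Δ=-1.0000, bond B=34.8760.
  t=1,j=1: stock 66.1500 → up 89.3025 (V=47.1025), down 41.6745 (V=0.5255). Price 31.4429; hedge Δ=0.9779, bond B=-33.2474.
  t=0,j=0: stock 49.0000 → up 66.1500 (V=31.4429), down 30.8700 (V=4.0060). Price 21.5768; hedge Δ=0.7777, bond B=-16.5299.
Self-financing check: at every node Δ·S+B equals the discounted successor values.

(0,0): Delta=0.7777 Bond=-16.5299
(1,0): Delta=-1.0000 Bond=34.8760
(1,1): Delta=0.9779 Bond=-33.2474
V0=21.5768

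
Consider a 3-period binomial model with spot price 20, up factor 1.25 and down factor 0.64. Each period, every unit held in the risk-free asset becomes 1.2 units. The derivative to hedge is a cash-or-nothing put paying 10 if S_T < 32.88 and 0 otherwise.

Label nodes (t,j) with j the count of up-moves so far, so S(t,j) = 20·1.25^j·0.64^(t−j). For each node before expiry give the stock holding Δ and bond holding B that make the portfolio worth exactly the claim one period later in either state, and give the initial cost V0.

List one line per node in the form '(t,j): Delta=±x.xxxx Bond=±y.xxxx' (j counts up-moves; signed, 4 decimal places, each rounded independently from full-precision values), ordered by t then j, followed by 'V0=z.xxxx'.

The replicating-portfolio and risk-neutral prices coincide; use p* = (1.2−0.64)/(1.25−0.64) = 0.9180 for the latter.
Payoff layer (t=3): V(3,0)=10.0000, V(3,1)=10.0000, V(3,2)=10.0000, V(3,3)=0.0000
(2,0): S=8.1920. Δ = (V_up−V_dn)/(S_up−S_dn) = (10.0000−10.0000)/(10.2400−5.2429) = 0.0000. V = [p*·10.0000 + (1−p*)·10.0000]/1.2 = 8.3333. B = V − Δ·S = 8.3333.
(2,1): S=16.0000. Δ = (V_up−V_dn)/(S_up−S_dn) = (10.0000−10.0000)/(20.0000−10.2400) = 0.0000. V = [p*·10.0000 + (1−p*)·10.0000]/1.2 = 8.3333. B = V − Δ·S = 8.3333.
(2,2): S=31.2500. Δ = (V_up−V_dn)/(S_up−S_dn) = (0.0000−10.0000)/(39.0625−20.0000) = -0.5246. V = [p*·0.0000 + (1−p*)·10.0000]/1.2 = 0.6831. B = V − Δ·S = 17.0765.
(1,0): S=12.8000. Δ = (V_up−V_dn)/(S_up−S_dn) = (8.3333−8.3333)/(16.0000−8.1920) = 0.0000. V = [p*·8.3333 + (1−p*)·8.3333]/1.2 = 6.9444. B = V − Δ·S = 6.9444.
(1,1): S=25.0000. Δ = (V_up−V_dn)/(S_up−S_dn) = (0.6831−8.3333)/(31.2500−16.0000) = -0.5017. V = [p*·0.6831 + (1−p*)·8.3333]/1.2 = 1.0918. B = V − Δ·S = 13.6332.
(0,0): S=20.0000. Δ = (V_up−V_dn)/(S_up−S_dn) = (1.0918−6.9444)/(25.0000−12.8000) = -0.4797. V = [p*·1.0918 + (1−p*)·6.9444]/1.2 = 1.3096. B = V − Δ·S = 10.9041.
The time-0 hedge costs 1.3096, which is the no-arbitrage price.

(0,0): Delta=-0.4797 Bond=10.9041
(1,0): Delta=0.0000 Bond=6.9444
(1,1): Delta=-0.5017 Bond=13.6332
(2,0): Delta=0.0000 Bond=8.3333
(2,1): Delta=0.0000 Bond=8.3333
(2,2): Delta=-0.5246 Bond=17.0765
V0=1.3096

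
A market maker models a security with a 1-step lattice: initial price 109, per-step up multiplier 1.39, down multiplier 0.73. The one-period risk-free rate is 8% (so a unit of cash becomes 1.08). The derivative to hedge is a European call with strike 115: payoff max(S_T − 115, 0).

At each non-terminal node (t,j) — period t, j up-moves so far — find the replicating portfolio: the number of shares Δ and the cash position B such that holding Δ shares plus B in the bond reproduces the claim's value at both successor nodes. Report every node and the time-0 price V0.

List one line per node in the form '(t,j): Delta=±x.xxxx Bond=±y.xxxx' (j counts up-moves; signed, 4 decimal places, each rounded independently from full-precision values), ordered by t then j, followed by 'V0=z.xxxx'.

Risk-neutral probability p* = (R−d)/(u−d) = (1.08−0.73)/(1.39−0.73) = 0.5303.
Terminal payoffs: V(1,0)=0.0000, V(1,1)=36.5100
Node (0,0) S=109.0000: V=(p*·36.5100+(1−p*)·0.0000)/1.08=17.9272; Δ=(36.5100−0.0000)/(151.5100−79.5700)=0.5075; B=V−Δ·S=-37.3910
Check: Δ(0,0)·S0 + B(0,0) = 17.9272 = V0.

(0,0): Delta=0.5075 Bond=-37.3910
V0=17.9272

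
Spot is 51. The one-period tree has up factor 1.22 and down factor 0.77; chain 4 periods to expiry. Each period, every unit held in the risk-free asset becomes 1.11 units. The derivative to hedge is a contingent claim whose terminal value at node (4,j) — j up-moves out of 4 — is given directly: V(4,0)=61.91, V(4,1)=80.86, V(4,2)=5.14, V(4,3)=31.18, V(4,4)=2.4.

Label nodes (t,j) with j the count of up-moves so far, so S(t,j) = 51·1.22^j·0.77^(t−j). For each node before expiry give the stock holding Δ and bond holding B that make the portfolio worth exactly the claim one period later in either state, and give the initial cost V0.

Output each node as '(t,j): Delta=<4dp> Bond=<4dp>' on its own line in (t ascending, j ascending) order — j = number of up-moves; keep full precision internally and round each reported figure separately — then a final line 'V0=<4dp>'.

Risk-neutral probability p* = (R−d)/(u−d) = (1.11−0.77)/(1.22−0.77) = 0.7556.
Terminal values V(4,·): V(4,0)=61.9100, V(4,1)=80.8600, V(4,2)=5.1400, V(4,3)=31.1800, V(4,4)=2.4000
(3,0): S=23.2832. Δ = (V_up−V_dn)/(S_up−S_dn) = (80.8600−61.9100)/(28.4055−17.9281) = 1.8086. V = [p*·80.8600 + (1−p*)·61.9100]/1.11 = 68.6737. B = V − Δ·S = 26.5626.
(3,1): S=36.8902. Δ = (V_up−V_dn)/(S_up−S_dn) = (5.1400−80.8600)/(45.0061−28.4055) = -4.5613. V = [p*·5.1400 + (1−p*)·80.8600]/1.11 = 21.3057. B = V − Δ·S = 189.5724.
(3,2): S=58.4495. Δ = (V_up−V_dn)/(S_up−S_dn) = (31.1800−5.1400)/(71.3084−45.0061) = 0.9900. V = [p*·31.1800 + (1−p*)·5.1400]/1.11 = 22.3556. B = V − Δ·S = -35.5111.
(3,3): S=92.6082. Δ = (V_up−V_dn)/(S_up−S_dn) = (2.4000−31.1800)/(112.9821−71.3084) = -0.6906. V = [p*·2.4000 + (1−p*)·31.1800]/1.11 = 8.5001. B = V − Δ·S = 72.4557.
(2,0): S=30.2379. Δ = (V_up−V_dn)/(S_up−S_dn) = (21.3057−68.6737)/(36.8902−23.2832) = -3.4811. V = [p*·21.3057 + (1−p*)·68.6737]/1.11 = 29.6257. B = V − Δ·S = 134.8879.
(2,1): S=47.9094. Δ = (V_up−V_dn)/(S_up−S_dn) = (22.3556−21.3057)/(58.4495−36.8902) = 0.0487. V = [p*·22.3556 + (1−p*)·21.3057]/1.11 = 19.9089. B = V − Δ·S = 17.5759.
(2,2): S=75.9084. Δ = (V_up−V_dn)/(S_up−S_dn) = (8.5001−22.3556)/(92.6082−58.4495) = -0.4056. V = [p*·8.5001 + (1−p*)·22.3556]/1.11 = 10.7090. B = V − Δ·S = 41.4989.
(1,0): S=39.2700. Δ = (V_up−V_dn)/(S_up−S_dn) = (19.9089−29.6257)/(47.9094−30.2379) = -0.5499. V = [p*·19.9089 + (1−p*)·29.6257]/1.11 = 20.0758. B = V − Δ·S = 41.6686.
(1,1): S=62.2200. Δ = (V_up−V_dn)/(S_up−S_dn) = (10.7090−19.9089)/(75.9084−47.9094) = -0.3286. V = [p*·10.7090 + (1−p*)·19.9089]/1.11 = 11.6738. B = V − Δ·S = 32.1181.
(0,0): S=51.0000. Δ = (V_up−V_dn)/(S_up−S_dn) = (11.6738−20.0758)/(62.2200−39.2700) = -0.3661. V = [p*·11.6738 + (1−p*)·20.0758]/1.11 = 12.3672. B = V − Δ·S = 31.0384.
Each (Δ,B) replicates both successor values, so the strategy is self-financing and V0 is arbitrage-free.

(0,0): Delta=-0.3661 Bond=31.0384
(1,0): Delta=-0.5499 Bond=41.6686
(1,1): Delta=-0.3286 Bond=32.1181
(2,0): Delta=-3.4811 Bond=134.8879
(2,1): Delta=0.0487 Bond=17.5759
(2,2): Delta=-0.4056 Bond=41.4989
(3,0): Delta=1.8086 Bond=26.5626
(3,1): Delta=-4.5613 Bond=189.5724
(3,2): Delta=0.9900 Bond=-35.5111
(3,3): Delta=-0.6906 Bond=72.4557
V0=12.3672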